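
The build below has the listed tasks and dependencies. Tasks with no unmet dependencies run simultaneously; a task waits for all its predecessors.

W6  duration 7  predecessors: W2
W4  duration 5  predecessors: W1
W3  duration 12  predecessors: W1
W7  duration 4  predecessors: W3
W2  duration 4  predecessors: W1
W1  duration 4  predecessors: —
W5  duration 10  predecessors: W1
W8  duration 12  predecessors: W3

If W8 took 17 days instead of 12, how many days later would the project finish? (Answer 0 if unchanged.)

5

The binding path is W1→W3→W8 = 4+12+12 = 28; finish at 28 days.
W8 is on the critical path; changing it to 17 makes that path 33 days.
No other chain overtakes it, so the finish is 33 days.
Change in finish: 33 − 28 = +5 days.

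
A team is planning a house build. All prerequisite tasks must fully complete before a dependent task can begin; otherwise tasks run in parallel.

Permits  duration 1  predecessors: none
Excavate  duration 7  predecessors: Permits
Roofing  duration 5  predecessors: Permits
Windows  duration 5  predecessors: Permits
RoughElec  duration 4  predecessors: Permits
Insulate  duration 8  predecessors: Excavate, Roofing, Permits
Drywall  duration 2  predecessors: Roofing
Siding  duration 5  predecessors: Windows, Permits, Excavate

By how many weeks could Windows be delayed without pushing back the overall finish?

Permits→Excavate→Insulate = 1+7+8 = 16 sets the makespan at 16 weeks.
Longest path through Windows: 11 weeks (earliest finish 6, latest finish 11).
Float = 16 − 11 = 5.

5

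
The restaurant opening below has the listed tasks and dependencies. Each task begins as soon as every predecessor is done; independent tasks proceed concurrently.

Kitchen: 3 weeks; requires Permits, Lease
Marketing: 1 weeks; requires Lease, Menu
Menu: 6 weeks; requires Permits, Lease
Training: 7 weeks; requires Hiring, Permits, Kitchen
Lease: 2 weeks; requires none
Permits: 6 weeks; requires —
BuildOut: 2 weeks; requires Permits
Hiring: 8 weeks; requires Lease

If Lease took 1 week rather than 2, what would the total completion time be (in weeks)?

Actual critical path: Lease→Hiring→Training = 2+8+7 = 17 ⇒ 17 weeks.
Lease is on the critical path; changing it to 1 makes that path 16 weeks.
The critical path is still Lease→Hiring→Training; finish is now 16 weeks.

16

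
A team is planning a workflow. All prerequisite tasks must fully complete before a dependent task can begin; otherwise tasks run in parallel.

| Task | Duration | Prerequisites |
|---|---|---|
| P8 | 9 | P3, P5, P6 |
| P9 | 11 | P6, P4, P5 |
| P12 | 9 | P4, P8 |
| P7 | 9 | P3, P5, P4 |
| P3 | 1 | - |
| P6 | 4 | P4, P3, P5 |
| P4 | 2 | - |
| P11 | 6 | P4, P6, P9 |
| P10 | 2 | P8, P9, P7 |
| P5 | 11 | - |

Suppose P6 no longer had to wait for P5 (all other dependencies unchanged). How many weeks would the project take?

29

Before: longest chain P5→P6→P8→P12 = 11+4+9+9 = 33, finish 33.
Without P5→P6, P6's earliest start moves from 11 to 2.
The longest chain is now P5→P8→P12 = 11+9+9 = 29, so the project takes 29 weeks.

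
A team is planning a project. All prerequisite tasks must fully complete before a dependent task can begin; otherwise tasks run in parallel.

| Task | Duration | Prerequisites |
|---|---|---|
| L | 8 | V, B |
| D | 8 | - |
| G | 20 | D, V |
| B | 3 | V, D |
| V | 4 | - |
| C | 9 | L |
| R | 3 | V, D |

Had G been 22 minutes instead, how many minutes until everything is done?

Critical path before the change: D→G = 8+20 = 28 giving 28 minutes.
G is on the critical path; changing it to 22 makes that path 30 minutes.
No other chain overtakes it, so the finish is 30 minutes.

30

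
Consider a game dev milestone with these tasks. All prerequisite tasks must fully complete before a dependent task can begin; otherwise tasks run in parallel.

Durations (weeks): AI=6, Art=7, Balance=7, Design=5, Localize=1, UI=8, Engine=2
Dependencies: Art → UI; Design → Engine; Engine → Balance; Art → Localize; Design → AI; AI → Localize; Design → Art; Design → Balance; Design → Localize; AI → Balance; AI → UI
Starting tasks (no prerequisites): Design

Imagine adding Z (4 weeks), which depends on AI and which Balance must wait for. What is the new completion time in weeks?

Originally the project takes 20 weeks.
With Z inserted, Balance now waits for max(AI, Engine, Design, Z).
New critical path: Design→AI→Z→Balance = 5+6+4+7 = 22 ⇒ 22 weeks.

22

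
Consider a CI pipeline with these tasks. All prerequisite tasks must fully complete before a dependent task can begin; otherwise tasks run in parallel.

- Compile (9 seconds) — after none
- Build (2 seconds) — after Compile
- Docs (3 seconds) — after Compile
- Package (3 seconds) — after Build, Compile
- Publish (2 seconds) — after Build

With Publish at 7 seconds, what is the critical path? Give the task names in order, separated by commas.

The binding path is Compile→Build→Package = 9+2+3 = 14; finish at 14 seconds.
Publish is off the critical path — its longest chain is 13 seconds, giving 1 of slack.
The binding chain switches to Compile→Build→Publish = 9+2+7 = 18; finish 18 seconds.

Compile, Build, Publish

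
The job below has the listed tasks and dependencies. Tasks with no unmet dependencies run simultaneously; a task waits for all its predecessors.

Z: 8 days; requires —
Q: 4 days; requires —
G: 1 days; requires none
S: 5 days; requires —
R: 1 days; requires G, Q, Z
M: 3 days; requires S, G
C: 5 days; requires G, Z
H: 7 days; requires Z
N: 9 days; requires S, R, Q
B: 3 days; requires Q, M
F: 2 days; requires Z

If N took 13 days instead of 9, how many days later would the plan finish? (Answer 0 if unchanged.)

4

The binding path is Z→R→N = 8+1+9 = 18; finish at 18 days.
N lies on that path, so at 13 days the path becomes 22 days.
That remains the longest chain; total 22 days.
Change in finish: 22 − 18 = +4 days.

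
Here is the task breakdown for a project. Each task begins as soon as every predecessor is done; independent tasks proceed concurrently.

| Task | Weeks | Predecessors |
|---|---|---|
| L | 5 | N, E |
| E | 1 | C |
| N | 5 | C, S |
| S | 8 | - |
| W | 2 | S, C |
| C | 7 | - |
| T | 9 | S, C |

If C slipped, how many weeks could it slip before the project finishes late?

Critical path: S→N→L = 8+5+5 = 18, so the finish is 18 weeks.
The longest chain containing C totals 17 weeks.
Slack of C = 1 − 0 = 1 week.

1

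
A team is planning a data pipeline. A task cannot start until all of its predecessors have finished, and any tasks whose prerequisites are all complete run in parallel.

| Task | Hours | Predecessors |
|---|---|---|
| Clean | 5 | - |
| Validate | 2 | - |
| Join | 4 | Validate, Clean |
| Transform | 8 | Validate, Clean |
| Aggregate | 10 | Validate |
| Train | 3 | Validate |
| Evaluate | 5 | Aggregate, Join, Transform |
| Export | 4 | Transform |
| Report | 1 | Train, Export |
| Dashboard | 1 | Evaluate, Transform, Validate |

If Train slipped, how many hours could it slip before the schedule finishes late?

13

The longest chain is Clean→Transform→Evaluate→Dashboard = 5+8+5+1 = 19; overall finish 19 hours.
Train finishes as early as 5 and must finish by 18.
Float = 19 − 6 = 13.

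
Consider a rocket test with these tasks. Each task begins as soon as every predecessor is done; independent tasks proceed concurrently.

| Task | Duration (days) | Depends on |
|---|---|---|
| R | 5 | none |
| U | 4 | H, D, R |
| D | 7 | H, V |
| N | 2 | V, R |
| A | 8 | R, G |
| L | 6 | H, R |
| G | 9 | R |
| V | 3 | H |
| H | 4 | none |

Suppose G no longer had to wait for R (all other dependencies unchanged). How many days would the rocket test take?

Before: longest chain R→G→A = 5+9+8 = 22, finish 22.
Without R→G, G's earliest start moves from 5 to 0.
After: H→V→D→U = 4+3+7+4 = 18 → 18 days.

18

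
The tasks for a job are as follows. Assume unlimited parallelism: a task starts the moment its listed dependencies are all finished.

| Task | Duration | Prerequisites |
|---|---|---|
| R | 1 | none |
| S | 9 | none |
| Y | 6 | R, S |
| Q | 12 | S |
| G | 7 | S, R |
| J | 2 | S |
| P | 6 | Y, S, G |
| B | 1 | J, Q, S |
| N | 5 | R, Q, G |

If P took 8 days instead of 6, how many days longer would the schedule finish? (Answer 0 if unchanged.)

Baseline: S→Q→N = 9+12+5 = 26 → 26 days.
P has 4 days of float (longest path through it is 22).
That remains the longest chain; total 26 days.
Change in finish: 26 − 26 = +0 days.

0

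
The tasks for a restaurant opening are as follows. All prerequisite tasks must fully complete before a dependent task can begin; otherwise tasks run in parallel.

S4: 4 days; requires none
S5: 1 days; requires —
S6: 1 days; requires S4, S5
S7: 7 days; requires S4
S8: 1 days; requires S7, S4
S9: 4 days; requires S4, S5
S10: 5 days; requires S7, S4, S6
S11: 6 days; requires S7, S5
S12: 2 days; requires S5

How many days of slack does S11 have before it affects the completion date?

Critical path: S4→S7→S11 = 4+7+6 = 17, so the finish is 17 days.
The longest chain containing S11 totals 17 days.
Float = 17 − 17 = 0.

0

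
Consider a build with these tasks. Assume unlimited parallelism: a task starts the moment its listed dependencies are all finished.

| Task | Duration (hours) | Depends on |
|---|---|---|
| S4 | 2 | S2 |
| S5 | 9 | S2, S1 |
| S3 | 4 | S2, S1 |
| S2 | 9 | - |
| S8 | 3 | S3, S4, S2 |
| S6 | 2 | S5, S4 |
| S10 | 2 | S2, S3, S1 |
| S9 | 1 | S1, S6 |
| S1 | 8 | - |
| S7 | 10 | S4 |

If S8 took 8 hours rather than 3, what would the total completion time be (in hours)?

Critical path before the change: S2→S4→S7 = 9+2+10 = 21 giving 21 hours.
S8 has 5 hours of float (longest path through it is 16).
Now S2→S3→S8 = 9+4+8 = 21 is longest, so the finish becomes 21 hours.

21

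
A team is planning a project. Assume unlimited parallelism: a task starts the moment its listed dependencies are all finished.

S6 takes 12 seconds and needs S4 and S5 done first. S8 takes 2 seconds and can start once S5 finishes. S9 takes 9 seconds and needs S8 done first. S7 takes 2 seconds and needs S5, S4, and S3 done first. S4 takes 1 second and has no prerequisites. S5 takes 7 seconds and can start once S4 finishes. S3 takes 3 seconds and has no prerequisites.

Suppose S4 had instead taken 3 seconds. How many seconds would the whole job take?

Actual critical path: S4→S5→S6 = 1+7+12 = 20 ⇒ 20 seconds.
S4 is on the critical path; changing it to 3 makes that path 22 seconds.
The critical path is still S4→S5→S6; finish is now 22 seconds.

22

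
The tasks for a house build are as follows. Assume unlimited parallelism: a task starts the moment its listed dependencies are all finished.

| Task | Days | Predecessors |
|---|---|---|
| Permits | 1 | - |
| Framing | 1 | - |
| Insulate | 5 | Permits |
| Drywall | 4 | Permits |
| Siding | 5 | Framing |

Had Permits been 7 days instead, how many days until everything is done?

12

The binding path is Permits→Insulate = 1+5 = 6; finish at 6 days.
Since Permits is critical, the +6 change carries straight to that chain (now 12 days).
That remains the longest chain; total 12 days.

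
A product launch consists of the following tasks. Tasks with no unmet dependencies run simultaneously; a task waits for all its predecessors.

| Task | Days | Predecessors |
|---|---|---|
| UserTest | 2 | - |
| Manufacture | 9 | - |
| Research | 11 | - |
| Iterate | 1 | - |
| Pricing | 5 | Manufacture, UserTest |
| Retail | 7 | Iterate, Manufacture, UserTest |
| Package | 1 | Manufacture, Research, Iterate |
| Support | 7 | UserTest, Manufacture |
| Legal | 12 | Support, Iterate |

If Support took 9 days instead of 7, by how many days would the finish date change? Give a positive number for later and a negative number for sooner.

The binding path is Manufacture→Support→Legal = 9+7+12 = 28; finish at 28 days.
Support is on the critical path; changing it to 9 makes that path 30 days.
The critical path is still Manufacture→Support→Legal; finish is now 30 days.
Change in finish: 30 − 28 = +2 days.

2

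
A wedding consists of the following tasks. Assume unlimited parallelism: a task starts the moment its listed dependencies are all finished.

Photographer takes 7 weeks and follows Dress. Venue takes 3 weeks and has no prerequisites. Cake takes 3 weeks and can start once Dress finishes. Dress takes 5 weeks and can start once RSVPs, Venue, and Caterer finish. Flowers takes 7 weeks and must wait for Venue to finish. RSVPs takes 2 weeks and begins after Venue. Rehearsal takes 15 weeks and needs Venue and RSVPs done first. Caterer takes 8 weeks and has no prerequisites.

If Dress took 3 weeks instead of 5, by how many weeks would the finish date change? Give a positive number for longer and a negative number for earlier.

Actual critical path: Caterer→Dress→Photographer = 8+5+7 = 20 ⇒ 20 weeks.
Since Dress is critical, the -2 change carries straight to that chain (now 18 weeks).
New critical path: Venue→RSVPs→Rehearsal = 3+2+15 = 20 ⇒ 20 weeks.
Change in finish: 20 − 20 = +0 weeks.

0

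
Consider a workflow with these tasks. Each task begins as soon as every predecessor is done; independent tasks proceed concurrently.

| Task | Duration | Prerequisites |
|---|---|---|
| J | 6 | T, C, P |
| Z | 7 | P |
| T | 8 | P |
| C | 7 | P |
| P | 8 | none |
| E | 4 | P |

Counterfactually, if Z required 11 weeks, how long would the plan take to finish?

22

Baseline: P→T→J = 8+8+6 = 22 → 22 weeks.
Z is off the critical path — its longest chain is 15 weeks, giving 7 of slack.
That remains the longest chain; total 22 weeks.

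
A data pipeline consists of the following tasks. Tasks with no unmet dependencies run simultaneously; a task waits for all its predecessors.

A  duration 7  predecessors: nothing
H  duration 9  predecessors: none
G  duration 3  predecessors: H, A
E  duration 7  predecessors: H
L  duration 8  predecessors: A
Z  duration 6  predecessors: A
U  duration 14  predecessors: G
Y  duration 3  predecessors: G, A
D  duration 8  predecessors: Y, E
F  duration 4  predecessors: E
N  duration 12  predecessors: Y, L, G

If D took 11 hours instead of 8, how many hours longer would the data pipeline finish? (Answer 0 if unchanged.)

0

Critical path before the change: A→L→N = 7+8+12 = 27 giving 27 hours.
The longest path through D is only 24 hours, so D has float 3.
No other chain overtakes it, so the finish is 27 hours.
Change in finish: 27 − 27 = +0 hours.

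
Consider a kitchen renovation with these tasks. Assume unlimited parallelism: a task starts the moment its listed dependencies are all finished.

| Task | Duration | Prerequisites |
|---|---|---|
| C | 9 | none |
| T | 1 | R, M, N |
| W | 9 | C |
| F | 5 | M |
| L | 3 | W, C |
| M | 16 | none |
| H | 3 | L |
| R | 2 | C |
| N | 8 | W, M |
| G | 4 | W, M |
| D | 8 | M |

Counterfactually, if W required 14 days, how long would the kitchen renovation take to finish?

As given, the longest chain is C→W→N→T = 9+9+8+1 = 27, so the finish is 27 days.
W is on the critical path; changing it to 14 makes that path 32 days.
No other chain overtakes it, so the finish is 32 days.

32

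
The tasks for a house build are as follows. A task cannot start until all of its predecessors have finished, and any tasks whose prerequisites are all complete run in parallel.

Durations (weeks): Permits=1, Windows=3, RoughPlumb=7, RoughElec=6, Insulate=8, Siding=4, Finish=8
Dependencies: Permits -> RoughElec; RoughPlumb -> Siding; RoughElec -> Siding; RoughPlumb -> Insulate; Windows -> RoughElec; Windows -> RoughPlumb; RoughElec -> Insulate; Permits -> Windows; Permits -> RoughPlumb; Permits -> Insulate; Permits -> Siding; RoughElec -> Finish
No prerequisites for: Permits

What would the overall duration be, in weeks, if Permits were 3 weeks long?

Baseline: Permits→Windows→RoughPlumb→Insulate = 1+3+7+8 = 19 → 19 weeks.
Permits is on the critical path; changing it to 3 makes that path 21 weeks.
That remains the longest chain; total 21 weeks.

21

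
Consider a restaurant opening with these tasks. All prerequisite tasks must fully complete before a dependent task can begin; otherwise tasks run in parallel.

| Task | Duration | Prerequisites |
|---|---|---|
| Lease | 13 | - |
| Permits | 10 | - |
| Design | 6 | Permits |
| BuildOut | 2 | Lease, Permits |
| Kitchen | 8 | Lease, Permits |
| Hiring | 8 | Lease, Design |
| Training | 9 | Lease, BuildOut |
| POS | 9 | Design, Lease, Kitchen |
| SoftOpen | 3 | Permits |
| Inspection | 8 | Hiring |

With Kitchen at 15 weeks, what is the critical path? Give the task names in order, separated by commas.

Lease, Kitchen, POS

Actual critical path: Permits→Design→Hiring→Inspection = 10+6+8+8 = 32 ⇒ 32 weeks.
The longest path through Kitchen is only 30 weeks, so Kitchen has float 2.
New critical path: Lease→Kitchen→POS = 13+15+9 = 37 ⇒ 37 weeks.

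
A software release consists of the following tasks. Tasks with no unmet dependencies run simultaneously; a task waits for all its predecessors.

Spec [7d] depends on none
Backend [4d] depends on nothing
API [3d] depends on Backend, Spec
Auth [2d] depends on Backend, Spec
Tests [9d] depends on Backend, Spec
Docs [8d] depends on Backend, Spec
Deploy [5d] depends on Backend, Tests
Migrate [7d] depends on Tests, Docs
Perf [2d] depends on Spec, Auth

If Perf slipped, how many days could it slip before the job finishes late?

Critical path: Spec→Tests→Migrate = 7+9+7 = 23, so the finish is 23 days.
Perf finishes as early as 11 and must finish by 23.
So Perf can slip 23 − 11 = 12 days.

12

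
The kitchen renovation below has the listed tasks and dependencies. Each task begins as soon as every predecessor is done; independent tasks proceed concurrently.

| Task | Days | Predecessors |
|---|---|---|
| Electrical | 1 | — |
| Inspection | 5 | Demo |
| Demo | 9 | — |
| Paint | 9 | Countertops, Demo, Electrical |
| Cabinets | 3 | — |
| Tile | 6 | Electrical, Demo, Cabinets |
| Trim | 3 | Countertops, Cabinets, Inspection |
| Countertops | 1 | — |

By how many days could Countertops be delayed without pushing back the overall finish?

8

Demo→Paint = 9+9 = 18 sets the makespan at 18 days.
Longest path through Countertops: 10 days (earliest finish 1, latest finish 9).
Float = 18 − 10 = 8.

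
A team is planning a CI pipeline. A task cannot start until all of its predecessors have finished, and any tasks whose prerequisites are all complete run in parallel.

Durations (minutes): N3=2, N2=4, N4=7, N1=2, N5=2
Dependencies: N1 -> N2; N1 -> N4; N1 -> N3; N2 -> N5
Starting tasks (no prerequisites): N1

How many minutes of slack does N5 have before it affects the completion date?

1

Critical path: N1→N4 = 2+7 = 9, so the finish is 9 minutes.
Longest path through N5: 8 minutes (earliest finish 8, latest finish 9).
Float = 9 − 8 = 1.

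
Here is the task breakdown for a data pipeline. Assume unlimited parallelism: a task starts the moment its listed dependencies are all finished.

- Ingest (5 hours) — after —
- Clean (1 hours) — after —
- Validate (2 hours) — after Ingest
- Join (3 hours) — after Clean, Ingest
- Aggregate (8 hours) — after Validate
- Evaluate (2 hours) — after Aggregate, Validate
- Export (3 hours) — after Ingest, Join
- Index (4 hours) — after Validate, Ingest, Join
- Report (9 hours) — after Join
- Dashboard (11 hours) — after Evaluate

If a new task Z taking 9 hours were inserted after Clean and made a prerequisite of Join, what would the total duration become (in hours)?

28

Originally the project takes 28 hours.
With Z inserted, Join now waits for max(Clean, Ingest, Z).
New critical path: Ingest→Validate→Aggregate→Evaluate→Dashboard = 5+2+8+2+11 = 28 ⇒ 28 hours.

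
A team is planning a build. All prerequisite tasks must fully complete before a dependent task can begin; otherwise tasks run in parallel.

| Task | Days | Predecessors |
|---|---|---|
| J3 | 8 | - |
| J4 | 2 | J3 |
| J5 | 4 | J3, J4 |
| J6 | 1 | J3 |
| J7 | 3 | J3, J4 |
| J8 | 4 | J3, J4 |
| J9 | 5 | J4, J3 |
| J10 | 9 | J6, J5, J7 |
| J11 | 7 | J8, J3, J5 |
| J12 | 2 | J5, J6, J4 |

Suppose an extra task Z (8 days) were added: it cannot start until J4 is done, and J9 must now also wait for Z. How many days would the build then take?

Originally the build takes 23 days.
With Z inserted, J9 now waits for max(J4, J3, Z).
New critical path: J3→J4→Z→J9 = 8+2+8+5 = 23 ⇒ 23 days.

23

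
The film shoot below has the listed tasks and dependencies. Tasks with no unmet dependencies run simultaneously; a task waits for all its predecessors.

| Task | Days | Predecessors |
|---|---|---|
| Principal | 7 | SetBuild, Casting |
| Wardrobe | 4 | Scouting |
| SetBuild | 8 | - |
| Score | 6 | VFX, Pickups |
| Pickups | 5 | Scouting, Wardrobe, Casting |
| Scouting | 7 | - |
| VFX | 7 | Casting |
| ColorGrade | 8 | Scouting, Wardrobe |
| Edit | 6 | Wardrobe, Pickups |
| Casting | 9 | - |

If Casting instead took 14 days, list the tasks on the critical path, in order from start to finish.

The binding path is Casting→VFX→Score = 9+7+6 = 22; finish at 22 days.
Casting lies on that path, so at 14 days the path becomes 27 days.
No other chain overtakes it, so the finish is 27 days.

Casting, VFX, Score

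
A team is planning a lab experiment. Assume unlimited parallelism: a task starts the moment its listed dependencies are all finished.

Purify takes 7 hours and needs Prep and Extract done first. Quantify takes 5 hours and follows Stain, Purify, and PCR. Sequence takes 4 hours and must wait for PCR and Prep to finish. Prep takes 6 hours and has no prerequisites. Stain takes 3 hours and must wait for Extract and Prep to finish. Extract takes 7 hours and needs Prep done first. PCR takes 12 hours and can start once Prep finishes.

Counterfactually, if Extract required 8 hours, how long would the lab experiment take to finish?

26

Critical path before the change: Prep→Extract→Purify→Quantify = 6+7+7+5 = 25 giving 25 hours.
Extract is on the critical path; changing it to 8 makes that path 26 hours.
No other chain overtakes it, so the finish is 26 hours.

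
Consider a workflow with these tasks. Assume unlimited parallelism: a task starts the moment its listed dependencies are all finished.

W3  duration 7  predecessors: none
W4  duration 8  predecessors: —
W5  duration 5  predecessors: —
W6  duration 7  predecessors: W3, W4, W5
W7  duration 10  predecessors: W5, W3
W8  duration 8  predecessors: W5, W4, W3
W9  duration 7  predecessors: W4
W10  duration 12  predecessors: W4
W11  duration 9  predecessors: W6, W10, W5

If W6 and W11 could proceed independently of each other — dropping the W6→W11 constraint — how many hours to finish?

29

With the dependency in place, W4→W10→W11 = 8+12+9 = 29 sets the finish at 29 hours.
Dropping W6→W11 doesn't change W11's earliest start (20); another predecessor still binds.
The longest chain is now W4→W10→W11 = 8+12+9 = 29, so the job takes 29 hours.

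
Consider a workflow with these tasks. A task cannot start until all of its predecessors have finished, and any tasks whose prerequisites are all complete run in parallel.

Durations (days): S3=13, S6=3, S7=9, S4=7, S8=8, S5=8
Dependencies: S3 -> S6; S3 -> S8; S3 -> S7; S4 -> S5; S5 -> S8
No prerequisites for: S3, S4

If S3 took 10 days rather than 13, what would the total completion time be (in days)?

23

Actual critical path: S4→S5→S8 = 7+8+8 = 23 ⇒ 23 days.
The longest path through S3 is only 22 days, so S3 has float 1.
The critical path is still S4→S5→S8; finish is now 23 days.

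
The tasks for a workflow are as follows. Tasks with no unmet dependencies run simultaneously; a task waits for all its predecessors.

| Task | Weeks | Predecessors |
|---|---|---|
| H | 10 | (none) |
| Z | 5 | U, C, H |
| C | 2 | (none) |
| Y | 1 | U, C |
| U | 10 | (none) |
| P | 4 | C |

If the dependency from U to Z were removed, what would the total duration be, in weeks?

Original critical path: U→Z = 10+5 = 15 ⇒ 15 weeks.
Dropping U→Z doesn't change Z's earliest start (10); another predecessor still binds.
After: H→Z = 10+5 = 15 → 15 weeks.

15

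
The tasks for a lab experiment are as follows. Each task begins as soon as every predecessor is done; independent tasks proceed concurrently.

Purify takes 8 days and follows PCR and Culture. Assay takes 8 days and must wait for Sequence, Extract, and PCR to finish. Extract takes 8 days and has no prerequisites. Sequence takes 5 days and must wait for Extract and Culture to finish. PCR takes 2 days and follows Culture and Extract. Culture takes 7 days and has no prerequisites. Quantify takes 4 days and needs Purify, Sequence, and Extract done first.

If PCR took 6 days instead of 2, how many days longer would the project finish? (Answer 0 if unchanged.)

The binding path is Extract→PCR→Purify→Quantify = 8+2+8+4 = 22; finish at 22 days.
PCR lies on that path, so at 6 days the path becomes 26 days.
No other chain overtakes it, so the finish is 26 days.
Change in finish: 26 − 22 = +4 days.

4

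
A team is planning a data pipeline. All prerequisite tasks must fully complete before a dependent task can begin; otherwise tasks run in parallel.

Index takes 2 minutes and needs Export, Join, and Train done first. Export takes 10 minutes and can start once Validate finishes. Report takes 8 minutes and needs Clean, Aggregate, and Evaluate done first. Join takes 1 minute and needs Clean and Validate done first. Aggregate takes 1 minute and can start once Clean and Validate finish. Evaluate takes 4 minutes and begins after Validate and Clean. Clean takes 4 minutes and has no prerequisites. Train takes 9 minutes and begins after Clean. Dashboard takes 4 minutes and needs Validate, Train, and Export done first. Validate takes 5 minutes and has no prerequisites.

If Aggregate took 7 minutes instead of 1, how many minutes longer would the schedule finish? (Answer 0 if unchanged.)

1

Baseline: Validate→Export→Dashboard = 5+10+4 = 19 → 19 minutes.
The longest path through Aggregate is only 14 minutes, so Aggregate has float 5.
The binding chain switches to Validate→Aggregate→Report = 5+7+8 = 20; finish 20 minutes.
Change in finish: 20 − 19 = +1 minutes.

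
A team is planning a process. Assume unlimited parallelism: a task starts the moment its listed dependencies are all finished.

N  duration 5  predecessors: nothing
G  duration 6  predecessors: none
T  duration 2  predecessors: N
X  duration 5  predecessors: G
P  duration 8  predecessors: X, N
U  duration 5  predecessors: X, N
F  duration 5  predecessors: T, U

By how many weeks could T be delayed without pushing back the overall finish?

9

G→X→U→F = 6+5+5+5 = 21 sets the makespan at 21 weeks.
Longest path through T: 12 weeks (earliest finish 7, latest finish 16).
Slack of T = 14 − 5 = 9 weeks.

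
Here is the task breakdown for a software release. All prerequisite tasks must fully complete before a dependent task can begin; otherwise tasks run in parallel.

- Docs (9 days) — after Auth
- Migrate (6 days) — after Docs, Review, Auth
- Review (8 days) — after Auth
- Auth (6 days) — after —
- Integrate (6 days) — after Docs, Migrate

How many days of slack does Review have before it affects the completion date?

The longest chain is Auth→Docs→Migrate→Integrate = 6+9+6+6 = 27; overall finish 27 days.
Longest path through Review: 26 days (earliest finish 14, latest finish 15).
Float = 27 − 26 = 1.

1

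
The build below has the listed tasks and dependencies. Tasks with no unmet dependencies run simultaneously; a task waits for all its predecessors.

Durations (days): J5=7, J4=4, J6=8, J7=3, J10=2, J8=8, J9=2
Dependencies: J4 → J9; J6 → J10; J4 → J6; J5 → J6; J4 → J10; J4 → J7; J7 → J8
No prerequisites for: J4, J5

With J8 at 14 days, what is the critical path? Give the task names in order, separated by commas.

The binding path is J5→J6→J10 = 7+8+2 = 17; finish at 17 days.
J8 is off the critical path — its longest chain is 15 days, giving 2 of slack.
New critical path: J4→J7→J8 = 4+3+14 = 21 ⇒ 21 days.

J4, J7, J8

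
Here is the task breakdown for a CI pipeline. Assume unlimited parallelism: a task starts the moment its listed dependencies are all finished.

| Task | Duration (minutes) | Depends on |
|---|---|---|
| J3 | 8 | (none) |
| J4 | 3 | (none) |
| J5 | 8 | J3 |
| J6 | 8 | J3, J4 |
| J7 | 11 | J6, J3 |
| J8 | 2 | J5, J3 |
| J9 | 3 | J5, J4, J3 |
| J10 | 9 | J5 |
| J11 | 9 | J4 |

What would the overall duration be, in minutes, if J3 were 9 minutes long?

As given, the longest chain is J3→J6→J7 = 8+8+11 = 27, so the finish is 27 minutes.
Since J3 is critical, the +1 change carries straight to that chain (now 28 minutes).
The critical path is still J3→J6→J7; finish is now 28 minutes.

28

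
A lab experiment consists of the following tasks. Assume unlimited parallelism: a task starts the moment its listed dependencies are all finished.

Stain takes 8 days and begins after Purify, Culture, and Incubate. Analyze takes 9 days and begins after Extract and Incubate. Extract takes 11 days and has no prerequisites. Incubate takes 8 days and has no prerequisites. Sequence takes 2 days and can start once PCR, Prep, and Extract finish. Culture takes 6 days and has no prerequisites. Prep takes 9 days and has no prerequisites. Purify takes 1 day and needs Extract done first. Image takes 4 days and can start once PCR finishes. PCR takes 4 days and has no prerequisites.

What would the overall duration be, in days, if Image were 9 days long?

Critical path before the change: Extract→Purify→Stain = 11+1+8 = 20 giving 20 days.
Image is off the critical path — its longest chain is 8 days, giving 12 of slack.
The critical path is still Extract→Purify→Stain; finish is now 20 days.

20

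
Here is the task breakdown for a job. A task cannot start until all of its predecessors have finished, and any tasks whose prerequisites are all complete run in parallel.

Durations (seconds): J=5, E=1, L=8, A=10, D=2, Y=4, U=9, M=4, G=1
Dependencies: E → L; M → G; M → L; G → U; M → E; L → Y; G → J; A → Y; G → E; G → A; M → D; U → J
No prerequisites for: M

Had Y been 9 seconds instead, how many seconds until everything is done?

As given, the longest chain is M→G→A→Y = 4+1+10+4 = 19, so the finish is 19 seconds.
Y lies on that path, so at 9 seconds the path becomes 24 seconds.
That remains the longest chain; total 24 seconds.

24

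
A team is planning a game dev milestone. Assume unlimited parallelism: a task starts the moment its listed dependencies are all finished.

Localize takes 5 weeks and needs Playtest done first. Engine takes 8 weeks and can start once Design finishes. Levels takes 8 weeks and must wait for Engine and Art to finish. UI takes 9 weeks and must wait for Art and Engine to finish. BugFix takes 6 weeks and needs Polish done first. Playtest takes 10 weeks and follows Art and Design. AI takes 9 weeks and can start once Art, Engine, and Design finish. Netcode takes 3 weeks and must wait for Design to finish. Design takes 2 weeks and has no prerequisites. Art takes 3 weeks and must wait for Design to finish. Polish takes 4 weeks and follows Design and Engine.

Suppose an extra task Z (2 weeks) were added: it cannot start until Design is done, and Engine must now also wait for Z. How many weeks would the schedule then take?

Originally the schedule takes 20 weeks.
With Z inserted, Engine now waits for max(Design, Z).
New critical path: Design→Z→Engine→Polish→BugFix = 2+2+8+4+6 = 22 ⇒ 22 weeks.

22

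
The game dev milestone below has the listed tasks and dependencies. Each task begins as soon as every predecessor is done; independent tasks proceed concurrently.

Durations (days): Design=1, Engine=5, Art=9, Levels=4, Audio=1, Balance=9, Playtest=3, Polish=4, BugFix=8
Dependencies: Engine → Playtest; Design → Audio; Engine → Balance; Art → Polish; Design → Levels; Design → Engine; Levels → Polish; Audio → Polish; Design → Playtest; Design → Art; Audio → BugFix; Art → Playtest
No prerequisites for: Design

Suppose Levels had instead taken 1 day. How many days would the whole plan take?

15

As given, the longest chain is Design→Engine→Balance = 1+5+9 = 15, so the finish is 15 days.
Levels has 6 days of float (longest path through it is 9).
The critical path is still Design→Engine→Balance; finish is now 15 days.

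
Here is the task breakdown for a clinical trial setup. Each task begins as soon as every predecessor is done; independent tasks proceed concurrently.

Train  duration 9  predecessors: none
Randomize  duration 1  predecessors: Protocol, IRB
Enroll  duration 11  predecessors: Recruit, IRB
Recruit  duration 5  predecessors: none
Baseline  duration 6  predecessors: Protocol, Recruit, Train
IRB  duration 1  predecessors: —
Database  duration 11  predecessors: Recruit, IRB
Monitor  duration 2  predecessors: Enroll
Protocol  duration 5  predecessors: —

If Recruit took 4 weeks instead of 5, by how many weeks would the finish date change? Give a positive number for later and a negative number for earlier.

-1

The binding path is Recruit→Enroll→Monitor = 5+11+2 = 18; finish at 18 weeks.
Recruit is on the critical path; changing it to 4 makes that path 17 weeks.
The critical path is still Recruit→Enroll→Monitor; finish is now 17 weeks.
Change in finish: 17 − 18 = -1 weeks.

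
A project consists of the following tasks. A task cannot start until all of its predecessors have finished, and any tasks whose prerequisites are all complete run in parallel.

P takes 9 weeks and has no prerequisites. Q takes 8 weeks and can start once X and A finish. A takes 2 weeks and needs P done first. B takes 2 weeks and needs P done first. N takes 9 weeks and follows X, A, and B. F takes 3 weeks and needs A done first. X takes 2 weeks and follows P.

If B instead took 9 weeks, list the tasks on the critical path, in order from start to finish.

Actual critical path: P→B→N = 9+2+9 = 20 ⇒ 20 weeks.
B lies on that path, so at 9 weeks the path becomes 27 weeks.
No other chain overtakes it, so the finish is 27 weeks.

P, B, N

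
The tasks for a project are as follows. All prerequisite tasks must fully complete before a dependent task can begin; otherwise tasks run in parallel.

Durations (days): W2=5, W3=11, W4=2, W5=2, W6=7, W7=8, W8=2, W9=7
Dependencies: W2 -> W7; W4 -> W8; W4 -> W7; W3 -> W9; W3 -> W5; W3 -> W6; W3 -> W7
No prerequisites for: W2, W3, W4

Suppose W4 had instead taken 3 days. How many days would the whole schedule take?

Critical path before the change: W3→W7 = 11+8 = 19 giving 19 days.
W4 is off the critical path — its longest chain is 10 days, giving 9 of slack.
That remains the longest chain; total 19 days.

19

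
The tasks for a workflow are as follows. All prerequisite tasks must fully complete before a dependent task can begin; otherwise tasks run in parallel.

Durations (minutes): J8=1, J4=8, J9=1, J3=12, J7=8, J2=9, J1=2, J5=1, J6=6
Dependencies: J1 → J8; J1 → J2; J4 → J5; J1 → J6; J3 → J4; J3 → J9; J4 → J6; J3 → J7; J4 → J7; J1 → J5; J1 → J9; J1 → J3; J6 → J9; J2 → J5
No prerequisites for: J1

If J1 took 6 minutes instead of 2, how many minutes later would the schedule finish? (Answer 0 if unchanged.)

As given, the longest chain is J1→J3→J4→J7 = 2+12+8+8 = 30, so the finish is 30 minutes.
J1 is on the critical path; changing it to 6 makes that path 34 minutes.
No other chain overtakes it, so the finish is 34 minutes.
Change in finish: 34 − 30 = +4 minutes.

4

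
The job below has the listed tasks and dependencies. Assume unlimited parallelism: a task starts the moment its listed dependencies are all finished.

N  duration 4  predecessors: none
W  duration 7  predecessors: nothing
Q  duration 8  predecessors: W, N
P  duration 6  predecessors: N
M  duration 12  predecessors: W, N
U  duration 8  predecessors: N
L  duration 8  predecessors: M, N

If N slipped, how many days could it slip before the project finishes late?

W→M→L = 7+12+8 = 27 sets the makespan at 27 days.
Longest path through N: 24 days (earliest finish 4, latest finish 7).
Float = 27 − 24 = 3.

3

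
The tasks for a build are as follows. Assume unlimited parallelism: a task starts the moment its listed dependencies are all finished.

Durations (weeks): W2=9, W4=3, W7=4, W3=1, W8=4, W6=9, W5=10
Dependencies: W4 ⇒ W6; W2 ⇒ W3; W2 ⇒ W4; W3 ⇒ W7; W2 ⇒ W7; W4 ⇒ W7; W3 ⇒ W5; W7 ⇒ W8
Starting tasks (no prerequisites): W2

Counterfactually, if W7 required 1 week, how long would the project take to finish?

Baseline: W2→W4→W6 = 9+3+9 = 21 → 21 weeks.
W7 is off the critical path — its longest chain is 20 weeks, giving 1 of slack.
That remains the longest chain; total 21 weeks.

21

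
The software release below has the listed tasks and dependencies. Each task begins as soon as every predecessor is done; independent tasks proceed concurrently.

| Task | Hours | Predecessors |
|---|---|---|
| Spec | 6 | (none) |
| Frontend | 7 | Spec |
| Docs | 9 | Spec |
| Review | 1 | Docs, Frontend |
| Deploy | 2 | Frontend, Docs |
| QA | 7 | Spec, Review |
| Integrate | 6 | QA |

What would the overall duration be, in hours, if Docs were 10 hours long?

30

Baseline: Spec→Docs→Review→QA→Integrate = 6+9+1+7+6 = 29 → 29 hours.
Docs is on the critical path; changing it to 10 makes that path 30 hours.
No other chain overtakes it, so the finish is 30 hours.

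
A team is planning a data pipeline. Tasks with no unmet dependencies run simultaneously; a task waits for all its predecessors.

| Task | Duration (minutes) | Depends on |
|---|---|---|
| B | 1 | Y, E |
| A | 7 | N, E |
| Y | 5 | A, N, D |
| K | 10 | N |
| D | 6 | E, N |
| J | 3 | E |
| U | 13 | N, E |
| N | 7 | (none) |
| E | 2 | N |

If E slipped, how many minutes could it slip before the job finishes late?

Critical path: N→E→A→Y→B = 7+2+7+5+1 = 22, so the finish is 22 minutes.
The longest chain containing E totals 22 minutes.
Slack of E = 7 − 7 = 0 minutes.

0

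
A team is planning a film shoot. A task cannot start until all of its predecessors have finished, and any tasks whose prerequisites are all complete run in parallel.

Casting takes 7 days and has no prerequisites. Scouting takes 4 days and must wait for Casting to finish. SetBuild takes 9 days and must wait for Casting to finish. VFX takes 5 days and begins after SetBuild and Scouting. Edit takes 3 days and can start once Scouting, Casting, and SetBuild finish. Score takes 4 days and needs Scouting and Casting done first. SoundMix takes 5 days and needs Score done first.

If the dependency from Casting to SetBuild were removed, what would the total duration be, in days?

Before: longest chain Casting→SetBuild→VFX = 7+9+5 = 21, finish 21.
Without Casting→SetBuild, SetBuild's earliest start moves from 7 to 0.
The longest chain is now Casting→Scouting→Score→SoundMix = 7+4+4+5 = 20, so the schedule takes 20 days.

20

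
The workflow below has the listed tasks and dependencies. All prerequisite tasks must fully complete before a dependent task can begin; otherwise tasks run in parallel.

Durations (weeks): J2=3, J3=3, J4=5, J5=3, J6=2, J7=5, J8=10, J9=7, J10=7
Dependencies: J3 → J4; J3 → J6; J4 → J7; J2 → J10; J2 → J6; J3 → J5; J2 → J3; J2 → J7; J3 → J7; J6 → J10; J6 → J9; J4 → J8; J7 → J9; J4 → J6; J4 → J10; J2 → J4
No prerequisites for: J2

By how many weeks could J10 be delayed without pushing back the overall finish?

3

Critical path: J2→J3→J4→J7→J9 = 3+3+5+5+7 = 23, so the finish is 23 weeks.
Longest path through J10: 20 weeks (earliest finish 20, latest finish 23).
So J10 can slip 23 − 20 = 3 weeks.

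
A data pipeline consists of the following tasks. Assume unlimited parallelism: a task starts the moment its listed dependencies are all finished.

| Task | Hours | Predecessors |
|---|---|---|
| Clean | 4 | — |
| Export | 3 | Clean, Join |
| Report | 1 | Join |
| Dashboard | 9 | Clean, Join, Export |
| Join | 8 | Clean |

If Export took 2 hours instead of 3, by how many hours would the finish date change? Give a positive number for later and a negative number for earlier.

The binding path is Clean→Join→Export→Dashboard = 4+8+3+9 = 24; finish at 24 hours.
Export is on the critical path; changing it to 2 makes that path 23 hours.
No other chain overtakes it, so the finish is 23 hours.
Change in finish: 23 − 24 = -1 hours.

-1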